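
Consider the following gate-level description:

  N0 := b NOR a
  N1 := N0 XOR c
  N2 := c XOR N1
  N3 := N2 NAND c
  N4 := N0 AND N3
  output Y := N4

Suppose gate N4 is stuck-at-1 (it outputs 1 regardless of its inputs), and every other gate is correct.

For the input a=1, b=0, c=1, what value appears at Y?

1

Propagate with N4 forced: N0=0, N1=1, N2=0, N3=1, N4=1 [stuck-at-1].
So Y = 1. (Without the fault it would be 0.)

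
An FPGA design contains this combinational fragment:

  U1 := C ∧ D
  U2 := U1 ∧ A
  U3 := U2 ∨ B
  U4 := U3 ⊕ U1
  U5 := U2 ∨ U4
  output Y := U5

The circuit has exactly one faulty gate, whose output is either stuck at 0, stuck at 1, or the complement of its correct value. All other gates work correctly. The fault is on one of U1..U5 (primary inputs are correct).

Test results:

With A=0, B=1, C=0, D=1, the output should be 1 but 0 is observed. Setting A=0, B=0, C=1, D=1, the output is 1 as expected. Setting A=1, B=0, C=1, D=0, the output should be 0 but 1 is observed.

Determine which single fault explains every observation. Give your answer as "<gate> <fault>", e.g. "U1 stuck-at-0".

U1 stuck-at-1

Fault-free values for test 1 (A=0, B=1, C=0, D=1): U1=0, U2=0, U3=1, U4=1, U5=1, giving Y=1. Observed 0.
Test 1: faults giving observed 0 are {U1 stuck-at-1, U1 inverted output, U3 stuck-at-0, U3 inverted output, U4 stuck-at-0, U4 inverted output, U5 stuck-at-0, U5 inverted output}.
Test 2 (A=0, B=0, C=1, D=1): fault-free U1=1, U2=0, U3=0, U4=1, U5=1 → 1; observed 1. Eliminates U1 inverted output, U3 inverted output, U4 stuck-at-0, U4 inverted output, U5 stuck-at-0, U5 inverted output.
Test 3 (A=1, B=0, C=1, D=0): fault-free U1=0, U2=0, U3=0, U4=0, U5=0 → 0; observed 1. Eliminates U3 stuck-at-0.
Only U1 stuck-at-1 is consistent with every test.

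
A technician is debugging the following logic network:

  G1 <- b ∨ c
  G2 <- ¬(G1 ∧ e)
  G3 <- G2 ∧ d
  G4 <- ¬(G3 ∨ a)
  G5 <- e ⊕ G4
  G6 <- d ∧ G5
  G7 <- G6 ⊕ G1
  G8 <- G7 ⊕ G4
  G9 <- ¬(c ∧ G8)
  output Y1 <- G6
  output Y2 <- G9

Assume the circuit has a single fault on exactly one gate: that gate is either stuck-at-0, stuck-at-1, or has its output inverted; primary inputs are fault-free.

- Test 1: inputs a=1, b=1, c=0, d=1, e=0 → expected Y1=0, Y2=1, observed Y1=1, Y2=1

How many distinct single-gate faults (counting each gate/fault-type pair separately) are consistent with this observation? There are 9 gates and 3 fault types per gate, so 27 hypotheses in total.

6

Fault-free: G1=1, G2=1, G3=1, G4=0, G5=0, G6=0, G7=1, G8=1, G9=1 → Y1=0, Y2=1. Observed Y1=1, Y2=1.
  G1: none of the 3 fault types match ✗
  G2: none of the 3 fault types match ✗
  G3: none of the 3 fault types match ✗
  G4: stuck-at-1, inverted output ✓; others ✗
  G5: stuck-at-1, inverted output ✓; others ✗
  G6: stuck-at-1, inverted output ✓; others ✗
  G7: none of the 3 fault types match ✗
  G8: none of the 3 fault types match ✗
  G9: none of the 3 fault types match ✗
Consistent faults: {G4 stuck-at-1, G4 inverted output, G5 stuck-at-1, G5 inverted output, G6 stuck-at-1, G6 inverted output} — 6 in all.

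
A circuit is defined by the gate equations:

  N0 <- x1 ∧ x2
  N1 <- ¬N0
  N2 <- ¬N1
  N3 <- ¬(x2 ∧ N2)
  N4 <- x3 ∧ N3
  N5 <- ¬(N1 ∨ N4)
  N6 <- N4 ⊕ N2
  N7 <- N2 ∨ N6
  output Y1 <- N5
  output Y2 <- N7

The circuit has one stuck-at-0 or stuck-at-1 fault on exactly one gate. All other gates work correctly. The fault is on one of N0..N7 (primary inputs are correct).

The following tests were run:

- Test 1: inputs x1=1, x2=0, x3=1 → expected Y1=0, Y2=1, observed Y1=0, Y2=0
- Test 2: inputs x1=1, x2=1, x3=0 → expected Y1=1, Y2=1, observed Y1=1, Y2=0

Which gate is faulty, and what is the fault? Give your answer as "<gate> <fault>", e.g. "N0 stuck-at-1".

Fault-free values for test 1 (x1=1, x2=0, x3=1): N0=0, N1=1, N2=0, N3=1, N4=1, N5=0, N6=1, N7=1, giving Y1=0, Y2=1. Observed Y1=0, Y2=0.
Test 1: faults giving observed Y1=0, Y2=0 are {N3 stuck-at-0, N4 stuck-at-0, N6 stuck-at-0, N7 stuck-at-0}.
Test 2 (x1=1, x2=1, x3=0): fault-free N0=1, N1=0, N2=1, N3=0, N4=0, N5=1, N6=1, N7=1 → Y1=1, Y2=1; observed Y1=1, Y2=0. Eliminates N3 stuck-at-0, N4 stuck-at-0, N6 stuck-at-0.
Only N7 stuck-at-0 is consistent with every test.

N7 stuck-at-0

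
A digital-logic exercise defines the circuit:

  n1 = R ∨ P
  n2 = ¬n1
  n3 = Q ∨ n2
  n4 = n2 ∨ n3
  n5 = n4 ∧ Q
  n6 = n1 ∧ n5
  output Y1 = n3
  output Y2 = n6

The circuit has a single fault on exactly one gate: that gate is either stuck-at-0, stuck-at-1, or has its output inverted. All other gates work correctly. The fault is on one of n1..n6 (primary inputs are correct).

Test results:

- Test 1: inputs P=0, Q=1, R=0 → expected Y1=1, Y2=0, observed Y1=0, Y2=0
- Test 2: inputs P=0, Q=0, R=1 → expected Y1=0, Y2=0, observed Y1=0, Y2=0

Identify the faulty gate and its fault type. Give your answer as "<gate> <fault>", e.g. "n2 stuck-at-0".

n3 stuck-at-0

Fault-free values for test 1 (P=0, Q=1, R=0): n1=0, n2=1, n3=1, n4=1, n5=1, n6=0, giving Y1=1, Y2=0. Observed Y1=0, Y2=0.
Test 1: faults giving observed Y1=0, Y2=0 are {n3 stuck-at-0, n3 inverted output}.
Test 2 (P=0, Q=0, R=1): fault-free n1=1, n2=0, n3=0, n4=0, n5=0, n6=0 → Y1=0, Y2=0; observed Y1=0, Y2=0. Eliminates n3 inverted output.
Only n3 stuck-at-0 is consistent with every test.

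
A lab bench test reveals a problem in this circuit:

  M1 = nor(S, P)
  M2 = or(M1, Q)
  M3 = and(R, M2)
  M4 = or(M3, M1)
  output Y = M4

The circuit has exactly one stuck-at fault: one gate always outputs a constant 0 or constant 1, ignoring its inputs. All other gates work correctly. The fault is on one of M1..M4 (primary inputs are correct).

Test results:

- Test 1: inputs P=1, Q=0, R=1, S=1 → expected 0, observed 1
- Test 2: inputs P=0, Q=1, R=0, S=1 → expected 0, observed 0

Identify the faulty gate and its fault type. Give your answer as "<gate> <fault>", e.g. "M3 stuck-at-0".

M2 stuck-at-1

Fault-free values for test 1 (P=1, Q=0, R=1, S=1): M1=0, M2=0, M3=0, M4=0, giving Y=0. Observed 1.
Test 1: faults giving observed 1 are {M1 stuck-at-1, M2 stuck-at-1, M3 stuck-at-1, M4 stuck-at-1}.
Test 2 (P=0, Q=1, R=0, S=1): fault-free M1=0, M2=1, M3=0, M4=0 → 0; observed 0. Eliminates M1 stuck-at-1, M3 stuck-at-1, M4 stuck-at-1.
Only M2 stuck-at-1 is consistent with every test.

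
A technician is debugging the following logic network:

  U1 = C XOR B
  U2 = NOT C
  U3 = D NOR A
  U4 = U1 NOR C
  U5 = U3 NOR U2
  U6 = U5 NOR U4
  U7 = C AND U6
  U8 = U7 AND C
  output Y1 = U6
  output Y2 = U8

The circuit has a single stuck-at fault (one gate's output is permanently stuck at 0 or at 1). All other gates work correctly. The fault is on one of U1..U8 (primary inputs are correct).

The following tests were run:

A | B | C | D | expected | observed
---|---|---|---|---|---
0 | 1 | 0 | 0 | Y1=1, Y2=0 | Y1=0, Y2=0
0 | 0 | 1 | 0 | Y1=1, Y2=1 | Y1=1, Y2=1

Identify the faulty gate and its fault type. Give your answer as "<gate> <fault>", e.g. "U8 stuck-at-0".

Fault-free values for test 1 (A=0, B=1, C=0, D=0): U1=1, U2=1, U3=1, U4=0, U5=0, U6=1, U7=0, U8=0, giving Y1=1, Y2=0. Observed Y1=0, Y2=0.
Test 1: faults giving observed Y1=0, Y2=0 are {U1 stuck-at-0, U4 stuck-at-1, U5 stuck-at-1, U6 stuck-at-0}.
Test 2 (A=0, B=0, C=1, D=0): fault-free U1=1, U2=0, U3=1, U4=0, U5=0, U6=1, U7=1, U8=1 → Y1=1, Y2=1; observed Y1=1, Y2=1. Eliminates U4 stuck-at-1, U5 stuck-at-1, U6 stuck-at-0.
Only U1 stuck-at-0 is consistent with every test.

U1 stuck-at-0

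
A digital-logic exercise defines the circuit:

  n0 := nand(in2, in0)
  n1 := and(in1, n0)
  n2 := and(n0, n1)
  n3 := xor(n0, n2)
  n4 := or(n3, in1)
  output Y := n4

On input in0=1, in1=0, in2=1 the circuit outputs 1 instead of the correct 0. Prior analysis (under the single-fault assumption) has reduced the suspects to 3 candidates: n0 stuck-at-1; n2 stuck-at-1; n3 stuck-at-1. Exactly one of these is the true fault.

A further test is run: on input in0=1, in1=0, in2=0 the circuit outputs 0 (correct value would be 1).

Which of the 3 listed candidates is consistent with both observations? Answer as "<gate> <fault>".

Evaluate each candidate on input in0=1, in1=0, in2=0:
  n0 stuck-at-1: n0=1 [stuck-at-1], n1=0, n2=0, n3=1, n4=1 → 1 — eliminated
  n2 stuck-at-1: n0=1, n1=0, n2=1 [stuck-at-1], n3=0, n4=0 → 0 — matches
  n3 stuck-at-1: n0=1, n1=0, n2=0, n3=1 [stuck-at-1], n4=1 → 1 — eliminated
Only n2 stuck-at-1 reproduces the observed 0.

n2 stuck-at-1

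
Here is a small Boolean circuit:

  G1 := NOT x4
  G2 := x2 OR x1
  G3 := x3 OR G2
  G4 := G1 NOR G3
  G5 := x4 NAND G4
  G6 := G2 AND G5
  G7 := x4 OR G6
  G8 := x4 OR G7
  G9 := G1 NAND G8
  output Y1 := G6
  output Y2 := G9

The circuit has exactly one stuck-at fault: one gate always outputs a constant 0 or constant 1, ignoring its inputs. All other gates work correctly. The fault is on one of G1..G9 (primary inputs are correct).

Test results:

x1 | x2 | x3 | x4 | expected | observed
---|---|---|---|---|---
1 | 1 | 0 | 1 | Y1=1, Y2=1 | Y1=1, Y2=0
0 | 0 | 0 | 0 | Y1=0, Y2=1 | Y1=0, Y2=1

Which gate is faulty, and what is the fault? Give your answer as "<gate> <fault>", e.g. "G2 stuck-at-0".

Fault-free values for test 1 (x1=1, x2=1, x3=0, x4=1): G1=0, G2=1, G3=1, G4=0, G5=1, G6=1, G7=1, G8=1, G9=1, giving Y1=1, Y2=1. Observed Y1=1, Y2=0.
Test 1: faults giving observed Y1=1, Y2=0 are {G1 stuck-at-1, G9 stuck-at-0}.
Test 2 (x1=0, x2=0, x3=0, x4=0): fault-free G1=1, G2=0, G3=0, G4=0, G5=1, G6=0, G7=0, G8=0, G9=1 → Y1=0, Y2=1; observed Y1=0, Y2=1. Eliminates G9 stuck-at-0.
Only G1 stuck-at-1 is consistent with every test.

G1 stuck-at-1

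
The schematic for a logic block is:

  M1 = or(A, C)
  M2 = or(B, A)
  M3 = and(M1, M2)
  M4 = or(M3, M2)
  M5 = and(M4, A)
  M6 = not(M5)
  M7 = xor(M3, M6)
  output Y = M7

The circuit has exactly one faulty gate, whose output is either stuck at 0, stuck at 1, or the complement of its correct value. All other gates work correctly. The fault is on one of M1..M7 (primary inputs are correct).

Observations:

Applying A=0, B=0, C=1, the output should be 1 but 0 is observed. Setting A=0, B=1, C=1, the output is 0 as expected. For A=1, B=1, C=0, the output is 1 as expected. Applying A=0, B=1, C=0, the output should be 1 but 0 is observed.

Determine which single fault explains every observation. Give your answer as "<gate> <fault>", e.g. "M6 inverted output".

Fault-free values for test 1 (A=0, B=0, C=1): M1=1, M2=0, M3=0, M4=0, M5=0, M6=1, M7=1, giving Y=1. Observed 0.
Test 1: faults giving observed 0 are {M2 stuck-at-1, M2 inverted output, M3 stuck-at-1, M3 inverted output, M5 stuck-at-1, M5 inverted output, M6 stuck-at-0, M6 inverted output, M7 stuck-at-0, M7 inverted output}.
Test 2 (A=0, B=1, C=1): fault-free M1=1, M2=1, M3=1, M4=1, M5=0, M6=1, M7=0 → 0; observed 0. Eliminates M2 inverted output, M3 inverted output, M5 stuck-at-1, M5 inverted output, M6 stuck-at-0, M6 inverted output, M7 inverted output.
Test 3 (A=1, B=1, C=0): fault-free M1=1, M2=1, M3=1, M4=1, M5=1, M6=0, M7=1 → 1; observed 1. Eliminates M7 stuck-at-0.
Test 4 (A=0, B=1, C=0): fault-free M1=0, M2=1, M3=0, M4=1, M5=0, M6=1, M7=1 → 1; observed 0. Eliminates M2 stuck-at-1.
Only M3 stuck-at-1 is consistent with every test.

M3 stuck-at-1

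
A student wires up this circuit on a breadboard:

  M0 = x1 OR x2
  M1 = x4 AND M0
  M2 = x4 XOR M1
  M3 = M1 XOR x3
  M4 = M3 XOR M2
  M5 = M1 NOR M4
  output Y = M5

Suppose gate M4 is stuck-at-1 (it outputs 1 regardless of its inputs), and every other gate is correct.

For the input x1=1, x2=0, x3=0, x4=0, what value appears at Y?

Propagate with M4 forced: M0=1, M1=0, M2=0, M3=0, M4=1 [stuck-at-1], M5=0.
So Y = 0. (Without the fault it would be 1.)

0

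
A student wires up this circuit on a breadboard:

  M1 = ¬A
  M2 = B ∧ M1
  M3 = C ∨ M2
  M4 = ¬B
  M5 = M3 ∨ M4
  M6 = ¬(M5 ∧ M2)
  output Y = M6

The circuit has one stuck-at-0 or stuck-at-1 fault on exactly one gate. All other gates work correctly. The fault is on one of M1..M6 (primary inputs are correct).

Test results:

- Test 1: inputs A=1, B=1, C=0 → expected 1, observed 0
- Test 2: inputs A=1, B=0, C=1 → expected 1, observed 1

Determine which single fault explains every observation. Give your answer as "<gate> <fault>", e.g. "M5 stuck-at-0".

Fault-free values for test 1 (A=1, B=1, C=0): M1=0, M2=0, M3=0, M4=0, M5=0, M6=1, giving Y=1. Observed 0.
Test 1: faults giving observed 0 are {M1 stuck-at-1, M2 stuck-at-1, M6 stuck-at-0}.
Test 2 (A=1, B=0, C=1): fault-free M1=0, M2=0, M3=1, M4=1, M5=1, M6=1 → 1; observed 1. Eliminates M2 stuck-at-1, M6 stuck-at-0.
Only M1 stuck-at-1 is consistent with every test.

M1 stuck-at-1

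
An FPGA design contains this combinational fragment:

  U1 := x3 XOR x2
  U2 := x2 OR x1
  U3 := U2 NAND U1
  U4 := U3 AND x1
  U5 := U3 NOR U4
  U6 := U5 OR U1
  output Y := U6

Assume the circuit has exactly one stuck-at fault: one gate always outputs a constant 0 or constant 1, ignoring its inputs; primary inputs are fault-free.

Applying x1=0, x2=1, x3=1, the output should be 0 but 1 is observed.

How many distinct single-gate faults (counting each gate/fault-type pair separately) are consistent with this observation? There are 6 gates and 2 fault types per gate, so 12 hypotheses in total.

Fault-free: U1=0, U2=1, U3=1, U4=0, U5=0, U6=0 → 0. Observed 1.
  U1 stuck-at-0: output 0 ✗
  U1 stuck-at-1: output 1 ✓
  U2 stuck-at-0: output 0 ✗
  U2 stuck-at-1: output 0 ✗
  U3 stuck-at-0: output 1 ✓
  U3 stuck-at-1: output 0 ✗
  U4 stuck-at-0: output 0 ✗
  U4 stuck-at-1: output 0 ✗
  U5 stuck-at-0: output 0 ✗
  U5 stuck-at-1: output 1 ✓
  U6 stuck-at-0: output 0 ✗
  U6 stuck-at-1: output 1 ✓
Consistent faults: {U1 stuck-at-1, U3 stuck-at-0, U5 stuck-at-1, U6 stuck-at-1} — 4 in all.

4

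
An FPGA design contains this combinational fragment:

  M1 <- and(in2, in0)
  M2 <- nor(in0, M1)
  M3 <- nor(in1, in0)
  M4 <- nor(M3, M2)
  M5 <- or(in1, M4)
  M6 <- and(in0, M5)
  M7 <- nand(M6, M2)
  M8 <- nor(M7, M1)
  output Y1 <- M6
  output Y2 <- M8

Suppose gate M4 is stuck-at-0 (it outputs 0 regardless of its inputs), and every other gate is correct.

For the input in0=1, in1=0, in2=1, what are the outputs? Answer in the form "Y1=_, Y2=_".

Propagate with M4 forced: M1=1, M2=0, M3=0, M4=0 [stuck-at-0], M5=0, M6=0, M7=1, M8=0.
So the outputs are Y1=0, Y2=0. (Without the fault they would be Y1=1, Y2=0.)

Y1=0, Y2=0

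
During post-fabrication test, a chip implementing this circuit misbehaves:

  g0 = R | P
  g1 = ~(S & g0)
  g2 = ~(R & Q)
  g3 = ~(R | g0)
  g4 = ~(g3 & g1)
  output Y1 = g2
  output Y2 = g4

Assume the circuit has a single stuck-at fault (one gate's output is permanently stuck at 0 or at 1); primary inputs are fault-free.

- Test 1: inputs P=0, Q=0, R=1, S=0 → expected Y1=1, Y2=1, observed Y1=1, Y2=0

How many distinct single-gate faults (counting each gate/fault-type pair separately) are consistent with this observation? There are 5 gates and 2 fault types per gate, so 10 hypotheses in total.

2

Fault-free: g0=1, g1=1, g2=1, g3=0, g4=1 → Y1=1, Y2=1. Observed Y1=1, Y2=0.
  g0 stuck-at-0: output Y1=1, Y2=1 ✗
  g0 stuck-at-1: output Y1=1, Y2=1 ✗
  g1 stuck-at-0: output Y1=1, Y2=1 ✗
  g1 stuck-at-1: output Y1=1, Y2=1 ✗
  g2 stuck-at-0: output Y1=0, Y2=1 ✗
  g2 stuck-at-1: output Y1=1, Y2=1 ✗
  g3 stuck-at-0: output Y1=1, Y2=1 ✗
  g3 stuck-at-1: output Y1=1, Y2=0 ✓
  g4 stuck-at-0: output Y1=1, Y2=0 ✓
  g4 stuck-at-1: output Y1=1, Y2=1 ✗
Consistent faults: {g3 stuck-at-1, g4 stuck-at-0} — 2 in all.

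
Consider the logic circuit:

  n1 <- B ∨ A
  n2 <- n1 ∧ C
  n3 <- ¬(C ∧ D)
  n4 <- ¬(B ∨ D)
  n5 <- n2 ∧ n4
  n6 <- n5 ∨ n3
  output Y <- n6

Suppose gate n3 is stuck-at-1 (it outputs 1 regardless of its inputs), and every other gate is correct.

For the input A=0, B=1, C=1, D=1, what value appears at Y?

1

Propagate with n3 forced: n1=1, n2=1, n3=1 [stuck-at-1], n4=0, n5=0, n6=1.
So Y = 1. (Without the fault it would be 0.)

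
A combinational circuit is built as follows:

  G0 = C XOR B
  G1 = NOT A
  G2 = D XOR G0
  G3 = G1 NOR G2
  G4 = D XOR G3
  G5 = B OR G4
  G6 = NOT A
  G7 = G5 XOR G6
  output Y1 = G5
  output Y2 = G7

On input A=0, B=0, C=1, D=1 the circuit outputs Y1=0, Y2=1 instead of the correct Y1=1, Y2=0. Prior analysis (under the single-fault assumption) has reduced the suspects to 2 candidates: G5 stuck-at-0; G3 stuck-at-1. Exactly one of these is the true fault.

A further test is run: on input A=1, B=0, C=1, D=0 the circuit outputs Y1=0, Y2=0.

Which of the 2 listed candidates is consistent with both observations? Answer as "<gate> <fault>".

Evaluate each candidate on input A=1, B=0, C=1, D=0:
  G5 stuck-at-0: G0=1, G1=0, G2=1, G3=0, G4=0, G5=0 [stuck-at-0], G6=0, G7=0 → Y1=0, Y2=0 — matches
  G3 stuck-at-1: G0=1, G1=0, G2=1, G3=1 [stuck-at-1], G4=1, G5=1, G6=0, G7=1 → Y1=1, Y2=1 — eliminated
Only G5 stuck-at-0 reproduces the observed Y1=0, Y2=0.

G5 stuck-at-0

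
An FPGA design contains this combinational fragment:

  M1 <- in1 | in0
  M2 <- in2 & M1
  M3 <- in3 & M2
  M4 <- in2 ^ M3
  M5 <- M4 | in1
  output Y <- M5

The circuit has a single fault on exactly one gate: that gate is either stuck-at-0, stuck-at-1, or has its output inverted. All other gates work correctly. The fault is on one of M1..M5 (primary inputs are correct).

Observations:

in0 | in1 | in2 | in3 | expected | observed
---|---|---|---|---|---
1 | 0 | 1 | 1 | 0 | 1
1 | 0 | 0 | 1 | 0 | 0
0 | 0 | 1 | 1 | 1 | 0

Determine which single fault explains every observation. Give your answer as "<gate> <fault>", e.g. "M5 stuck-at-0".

Fault-free values for test 1 (in0=1, in1=0, in2=1, in3=1): M1=1, M2=1, M3=1, M4=0, M5=0, giving Y=0. Observed 1.
Test 1: faults giving observed 1 are {M1 stuck-at-0, M1 inverted output, M2 stuck-at-0, M2 inverted output, M3 stuck-at-0, M3 inverted output, M4 stuck-at-1, M4 inverted output, M5 stuck-at-1, M5 inverted output}.
Test 2 (in0=1, in1=0, in2=0, in3=1): fault-free M1=1, M2=0, M3=0, M4=0, M5=0 → 0; observed 0. Eliminates M2 inverted output, M3 inverted output, M4 stuck-at-1, M4 inverted output, M5 stuck-at-1, M5 inverted output.
Test 3 (in0=0, in1=0, in2=1, in3=1): fault-free M1=0, M2=0, M3=0, M4=1, M5=1 → 1; observed 0. Eliminates M1 stuck-at-0, M2 stuck-at-0, M3 stuck-at-0.
Only M1 inverted output is consistent with every test.

M1 inverted output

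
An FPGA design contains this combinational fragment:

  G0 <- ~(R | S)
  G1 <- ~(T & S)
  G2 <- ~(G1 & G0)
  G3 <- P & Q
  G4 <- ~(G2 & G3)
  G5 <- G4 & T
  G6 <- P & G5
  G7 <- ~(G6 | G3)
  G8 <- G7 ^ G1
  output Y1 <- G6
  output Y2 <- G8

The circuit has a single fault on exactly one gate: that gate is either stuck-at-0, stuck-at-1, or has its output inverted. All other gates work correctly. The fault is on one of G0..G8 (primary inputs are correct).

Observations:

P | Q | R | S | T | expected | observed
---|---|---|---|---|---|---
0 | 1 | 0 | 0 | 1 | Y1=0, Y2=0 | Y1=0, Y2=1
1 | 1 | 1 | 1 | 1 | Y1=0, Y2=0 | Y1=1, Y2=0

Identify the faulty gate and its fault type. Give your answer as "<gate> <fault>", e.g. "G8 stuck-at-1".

Fault-free values for test 1 (P=0, Q=1, R=0, S=0, T=1): G0=1, G1=1, G2=0, G3=0, G4=1, G5=1, G6=0, G7=1, G8=0, giving Y1=0, Y2=0. Observed Y1=0, Y2=1.
Test 1: faults giving observed Y1=0, Y2=1 are {G1 stuck-at-0, G1 inverted output, G3 stuck-at-1, G3 inverted output, G7 stuck-at-0, G7 inverted output, G8 stuck-at-1, G8 inverted output}.
Test 2 (P=1, Q=1, R=1, S=1, T=1): fault-free G0=0, G1=0, G2=1, G3=1, G4=0, G5=0, G6=0, G7=0, G8=0 → Y1=0, Y2=0; observed Y1=1, Y2=0. Eliminates G1 stuck-at-0, G1 inverted output, G3 stuck-at-1, G7 stuck-at-0, G7 inverted output, G8 stuck-at-1, G8 inverted output.
Only G3 inverted output is consistent with every test.

G3 inverted output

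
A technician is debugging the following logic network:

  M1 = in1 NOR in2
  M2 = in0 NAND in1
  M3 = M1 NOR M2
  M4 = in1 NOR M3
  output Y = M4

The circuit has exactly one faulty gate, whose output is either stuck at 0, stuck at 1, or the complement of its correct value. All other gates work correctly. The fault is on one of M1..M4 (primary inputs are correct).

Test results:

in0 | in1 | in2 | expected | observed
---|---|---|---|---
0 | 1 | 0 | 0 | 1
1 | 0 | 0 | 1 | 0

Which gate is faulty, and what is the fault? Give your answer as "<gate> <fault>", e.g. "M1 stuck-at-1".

Fault-free values for test 1 (in0=0, in1=1, in2=0): M1=0, M2=1, M3=0, M4=0, giving Y=0. Observed 1.
Test 1: faults giving observed 1 are {M4 stuck-at-1, M4 inverted output}.
Test 2 (in0=1, in1=0, in2=0): fault-free M1=1, M2=1, M3=0, M4=1 → 1; observed 0. Eliminates M4 stuck-at-1.
Only M4 inverted output is consistent with every test.

M4 inverted output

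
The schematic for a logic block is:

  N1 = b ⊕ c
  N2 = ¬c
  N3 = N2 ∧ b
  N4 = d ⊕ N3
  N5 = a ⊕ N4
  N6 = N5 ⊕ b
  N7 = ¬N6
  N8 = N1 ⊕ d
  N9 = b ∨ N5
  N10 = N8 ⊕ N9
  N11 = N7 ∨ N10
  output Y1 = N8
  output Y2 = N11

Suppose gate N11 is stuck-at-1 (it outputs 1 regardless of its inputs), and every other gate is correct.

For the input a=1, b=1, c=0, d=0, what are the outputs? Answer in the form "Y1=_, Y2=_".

Y1=1, Y2=1

Propagate with N11 forced: N1=1, N2=1, N3=1, N4=1, N5=0, N6=1, N7=0, N8=1, N9=1, N10=0, N11=1 [stuck-at-1].
So the outputs are Y1=1, Y2=1. (Without the fault they would be Y1=1, Y2=0.)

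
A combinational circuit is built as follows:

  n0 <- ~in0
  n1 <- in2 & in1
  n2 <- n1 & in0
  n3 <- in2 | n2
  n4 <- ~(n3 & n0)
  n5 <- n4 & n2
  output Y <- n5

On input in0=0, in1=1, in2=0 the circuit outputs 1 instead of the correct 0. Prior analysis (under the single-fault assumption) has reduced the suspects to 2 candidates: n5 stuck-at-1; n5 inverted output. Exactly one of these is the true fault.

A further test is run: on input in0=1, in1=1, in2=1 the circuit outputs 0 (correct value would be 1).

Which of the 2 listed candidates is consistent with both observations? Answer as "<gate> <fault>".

n5 inverted output

Evaluate each candidate on input in0=1, in1=1, in2=1:
  n5 stuck-at-1: n0=0, n1=1, n2=1, n3=1, n4=1, n5=1 [stuck-at-1] → 1 — eliminated
  n5 inverted output: n0=0, n1=1, n2=1, n3=1, n4=1, n5=0 [inverted output] → 0 — matches
Only n5 inverted output reproduces the observed 0.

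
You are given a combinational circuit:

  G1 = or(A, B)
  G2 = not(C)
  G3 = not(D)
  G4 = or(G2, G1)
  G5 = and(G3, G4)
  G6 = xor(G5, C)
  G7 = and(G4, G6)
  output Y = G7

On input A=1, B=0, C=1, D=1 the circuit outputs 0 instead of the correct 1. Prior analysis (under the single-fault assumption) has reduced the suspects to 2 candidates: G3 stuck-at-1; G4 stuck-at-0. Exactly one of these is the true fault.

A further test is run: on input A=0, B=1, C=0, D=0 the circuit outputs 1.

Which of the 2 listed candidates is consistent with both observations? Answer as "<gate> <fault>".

G3 stuck-at-1

Evaluate each candidate on input A=0, B=1, C=0, D=0:
  G3 stuck-at-1: G1=1, G2=1, G3=1 [stuck-at-1], G4=1, G5=1, G6=1, G7=1 → 1 — matches
  G4 stuck-at-0: G1=1, G2=1, G3=1, G4=0 [stuck-at-0], G5=0, G6=0, G7=0 → 0 — eliminated
Only G3 stuck-at-1 reproduces the observed 1.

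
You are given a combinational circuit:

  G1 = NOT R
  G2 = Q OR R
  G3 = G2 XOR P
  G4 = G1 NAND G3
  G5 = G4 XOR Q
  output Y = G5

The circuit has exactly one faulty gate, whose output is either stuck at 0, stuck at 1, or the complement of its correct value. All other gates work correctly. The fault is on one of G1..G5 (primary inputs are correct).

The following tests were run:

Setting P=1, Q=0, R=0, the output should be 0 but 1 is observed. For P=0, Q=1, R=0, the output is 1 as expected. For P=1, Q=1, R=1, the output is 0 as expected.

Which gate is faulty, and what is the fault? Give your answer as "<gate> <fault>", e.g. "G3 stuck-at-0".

Fault-free values for test 1 (P=1, Q=0, R=0): G1=1, G2=0, G3=1, G4=0, G5=0, giving Y=0. Observed 1.
Test 1: faults giving observed 1 are {G1 stuck-at-0, G1 inverted output, G2 stuck-at-1, G2 inverted output, G3 stuck-at-0, G3 inverted output, G4 stuck-at-1, G4 inverted output, G5 stuck-at-1, G5 inverted output}.
Test 2 (P=0, Q=1, R=0): fault-free G1=1, G2=1, G3=1, G4=0, G5=1 → 1; observed 1. Eliminates G1 stuck-at-0, G1 inverted output, G2 inverted output, G3 stuck-at-0, G3 inverted output, G4 stuck-at-1, G4 inverted output, G5 inverted output.
Test 3 (P=1, Q=1, R=1): fault-free G1=0, G2=1, G3=0, G4=1, G5=0 → 0; observed 0. Eliminates G5 stuck-at-1.
Only G2 stuck-at-1 is consistent with every test.

G2 stuck-at-1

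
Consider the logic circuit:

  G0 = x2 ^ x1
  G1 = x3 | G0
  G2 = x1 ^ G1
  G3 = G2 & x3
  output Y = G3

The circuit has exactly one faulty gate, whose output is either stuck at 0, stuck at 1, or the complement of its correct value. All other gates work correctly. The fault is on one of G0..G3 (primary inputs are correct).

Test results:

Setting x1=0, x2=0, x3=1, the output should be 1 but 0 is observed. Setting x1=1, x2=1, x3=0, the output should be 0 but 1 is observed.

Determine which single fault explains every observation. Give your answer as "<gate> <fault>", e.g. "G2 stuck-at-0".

Fault-free values for test 1 (x1=0, x2=0, x3=1): G0=0, G1=1, G2=1, G3=1, giving Y=1. Observed 0.
Test 1: faults giving observed 0 are {G1 stuck-at-0, G1 inverted output, G2 stuck-at-0, G2 inverted output, G3 stuck-at-0, G3 inverted output}.
Test 2 (x1=1, x2=1, x3=0): fault-free G0=0, G1=0, G2=1, G3=0 → 0; observed 1. Eliminates G1 stuck-at-0, G1 inverted output, G2 stuck-at-0, G2 inverted output, G3 stuck-at-0.
Only G3 inverted output is consistent with every test.

G3 inverted output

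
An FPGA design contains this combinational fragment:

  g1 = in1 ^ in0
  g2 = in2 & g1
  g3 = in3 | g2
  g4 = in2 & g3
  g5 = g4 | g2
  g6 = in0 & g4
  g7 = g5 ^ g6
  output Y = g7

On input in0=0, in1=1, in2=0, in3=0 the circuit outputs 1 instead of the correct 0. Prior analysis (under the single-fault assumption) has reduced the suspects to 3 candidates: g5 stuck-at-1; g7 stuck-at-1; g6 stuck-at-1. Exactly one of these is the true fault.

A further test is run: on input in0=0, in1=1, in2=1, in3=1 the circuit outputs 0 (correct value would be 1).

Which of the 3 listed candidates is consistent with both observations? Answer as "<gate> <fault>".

Evaluate each candidate on input in0=0, in1=1, in2=1, in3=1:
  g5 stuck-at-1: g1=1, g2=1, g3=1, g4=1, g5=1 [stuck-at-1], g6=0, g7=1 → 1 — eliminated
  g7 stuck-at-1: g1=1, g2=1, g3=1, g4=1, g5=1, g6=0, g7=1 [stuck-at-1] → 1 — eliminated
  g6 stuck-at-1: g1=1, g2=1, g3=1, g4=1, g5=1, g6=1 [stuck-at-1], g7=0 → 0 — matches
Only g6 stuck-at-1 reproduces the observed 0.

g6 stuck-at-1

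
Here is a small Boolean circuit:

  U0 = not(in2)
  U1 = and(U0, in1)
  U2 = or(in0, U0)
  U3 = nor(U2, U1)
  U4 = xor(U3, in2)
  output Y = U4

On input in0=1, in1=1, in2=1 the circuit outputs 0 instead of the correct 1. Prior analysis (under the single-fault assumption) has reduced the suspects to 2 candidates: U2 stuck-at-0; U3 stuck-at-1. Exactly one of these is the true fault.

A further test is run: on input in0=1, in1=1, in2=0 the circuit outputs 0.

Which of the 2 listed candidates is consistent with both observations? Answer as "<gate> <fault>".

U2 stuck-at-0

Evaluate each candidate on input in0=1, in1=1, in2=0:
  U2 stuck-at-0: U0=1, U1=1, U2=0 [stuck-at-0], U3=0, U4=0 → 0 — matches
  U3 stuck-at-1: U0=1, U1=1, U2=1, U3=1 [stuck-at-1], U4=1 → 1 — eliminated
Only U2 stuck-at-0 reproduces the observed 0.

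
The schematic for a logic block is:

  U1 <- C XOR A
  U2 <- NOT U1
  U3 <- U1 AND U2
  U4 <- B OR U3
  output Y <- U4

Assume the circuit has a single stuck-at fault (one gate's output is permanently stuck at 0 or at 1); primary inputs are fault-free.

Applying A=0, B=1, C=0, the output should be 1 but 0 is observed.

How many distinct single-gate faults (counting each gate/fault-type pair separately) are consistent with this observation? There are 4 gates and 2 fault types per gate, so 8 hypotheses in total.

1

Fault-free: U1=0, U2=1, U3=0, U4=1 → 1. Observed 0.
  U1 stuck-at-0: output 1 ✗
  U1 stuck-at-1: output 1 ✗
  U2 stuck-at-0: output 1 ✗
  U2 stuck-at-1: output 1 ✗
  U3 stuck-at-0: output 1 ✗
  U3 stuck-at-1: output 1 ✗
  U4 stuck-at-0: output 0 ✓
  U4 stuck-at-1: output 1 ✗
Consistent faults: {U4 stuck-at-0} — 1 in all.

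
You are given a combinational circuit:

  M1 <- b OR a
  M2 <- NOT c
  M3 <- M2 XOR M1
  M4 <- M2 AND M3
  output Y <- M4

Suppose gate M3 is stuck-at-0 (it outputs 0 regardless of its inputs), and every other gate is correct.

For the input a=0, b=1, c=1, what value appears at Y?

0

Propagate with M3 forced: M1=1, M2=0, M3=0 [stuck-at-0], M4=0.
So Y = 0. (Same as the fault-free value — the fault is masked on this input.)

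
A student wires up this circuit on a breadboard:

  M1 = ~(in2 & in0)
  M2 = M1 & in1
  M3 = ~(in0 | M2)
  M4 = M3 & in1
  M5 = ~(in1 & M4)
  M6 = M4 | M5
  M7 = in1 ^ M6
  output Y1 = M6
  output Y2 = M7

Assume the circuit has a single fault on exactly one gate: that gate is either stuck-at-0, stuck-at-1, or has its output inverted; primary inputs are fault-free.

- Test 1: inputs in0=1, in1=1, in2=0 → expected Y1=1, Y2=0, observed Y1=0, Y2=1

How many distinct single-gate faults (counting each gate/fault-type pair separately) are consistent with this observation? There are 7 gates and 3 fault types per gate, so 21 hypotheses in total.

4

Fault-free: M1=1, M2=1, M3=0, M4=0, M5=1, M6=1, M7=0 → Y1=1, Y2=0. Observed Y1=0, Y2=1.
  M1: none of the 3 fault types match ✗
  M2: none of the 3 fault types match ✗
  M3: none of the 3 fault types match ✗
  M4: none of the 3 fault types match ✗
  M5: stuck-at-0, inverted output ✓; others ✗
  M6: stuck-at-0, inverted output ✓; others ✗
  M7: none of the 3 fault types match ✗
Consistent faults: {M5 stuck-at-0, M5 inverted output, M6 stuck-at-0, M6 inverted output} — 4 in all.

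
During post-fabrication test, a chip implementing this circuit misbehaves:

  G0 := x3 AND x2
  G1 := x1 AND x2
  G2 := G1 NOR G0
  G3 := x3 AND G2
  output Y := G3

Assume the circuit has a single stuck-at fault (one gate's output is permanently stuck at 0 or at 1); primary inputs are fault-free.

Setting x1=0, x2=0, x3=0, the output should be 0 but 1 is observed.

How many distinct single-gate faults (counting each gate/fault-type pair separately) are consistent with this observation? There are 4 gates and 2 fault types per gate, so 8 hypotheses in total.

1

Fault-free: G0=0, G1=0, G2=1, G3=0 → 0. Observed 1.
  G0 stuck-at-0: output 0 ✗
  G0 stuck-at-1: output 0 ✗
  G1 stuck-at-0: output 0 ✗
  G1 stuck-at-1: output 0 ✗
  G2 stuck-at-0: output 0 ✗
  G2 stuck-at-1: output 0 ✗
  G3 stuck-at-0: output 0 ✗
  G3 stuck-at-1: output 1 ✓
Consistent faults: {G3 stuck-at-1} — 1 in all.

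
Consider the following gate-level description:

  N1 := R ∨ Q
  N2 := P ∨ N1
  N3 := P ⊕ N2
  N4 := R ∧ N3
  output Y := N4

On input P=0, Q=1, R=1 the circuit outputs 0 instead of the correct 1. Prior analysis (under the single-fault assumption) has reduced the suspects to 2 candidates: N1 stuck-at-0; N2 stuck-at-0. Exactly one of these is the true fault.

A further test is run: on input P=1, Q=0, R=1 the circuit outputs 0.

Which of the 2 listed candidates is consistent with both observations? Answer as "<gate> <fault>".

N1 stuck-at-0

Evaluate each candidate on input P=1, Q=0, R=1:
  N1 stuck-at-0: N1=0 [stuck-at-0], N2=1, N3=0, N4=0 → 0 — matches
  N2 stuck-at-0: N1=1, N2=0 [stuck-at-0], N3=1, N4=1 → 1 — eliminated
Only N1 stuck-at-0 reproduces the observed 0.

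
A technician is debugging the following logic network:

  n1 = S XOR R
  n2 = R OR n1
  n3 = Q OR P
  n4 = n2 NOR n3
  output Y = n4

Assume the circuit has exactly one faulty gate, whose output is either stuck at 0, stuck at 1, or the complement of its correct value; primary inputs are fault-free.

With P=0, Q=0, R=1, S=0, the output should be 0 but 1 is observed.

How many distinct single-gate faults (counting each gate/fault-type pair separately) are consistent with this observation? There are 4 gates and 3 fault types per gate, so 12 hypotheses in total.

Fault-free: n1=1, n2=1, n3=0, n4=0 → 0. Observed 1.
  n1 stuck-at-0: output 0 ✗
  n1 stuck-at-1: output 0 ✗
  n1 inverted output: output 0 ✗
  n2 stuck-at-0: output 1 ✓
  n2 stuck-at-1: output 0 ✗
  n2 inverted output: output 1 ✓
  n3 stuck-at-0: output 0 ✗
  n3 stuck-at-1: output 0 ✗
  n3 inverted output: output 0 ✗
  n4 stuck-at-0: output 0 ✗
  n4 stuck-at-1: output 1 ✓
  n4 inverted output: output 1 ✓
Consistent faults: {n2 stuck-at-0, n2 inverted output, n4 stuck-at-1, n4 inverted output} — 4 in all.

4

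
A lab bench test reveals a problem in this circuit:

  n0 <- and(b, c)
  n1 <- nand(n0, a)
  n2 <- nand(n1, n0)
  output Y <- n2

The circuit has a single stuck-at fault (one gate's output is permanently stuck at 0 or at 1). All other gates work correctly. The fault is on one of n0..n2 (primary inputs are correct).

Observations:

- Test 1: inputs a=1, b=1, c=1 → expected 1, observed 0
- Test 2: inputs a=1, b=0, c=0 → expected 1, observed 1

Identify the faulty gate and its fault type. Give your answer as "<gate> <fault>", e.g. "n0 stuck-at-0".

n1 stuck-at-1

Fault-free values for test 1 (a=1, b=1, c=1): n0=1, n1=0, n2=1, giving Y=1. Observed 0.
Test 1: faults giving observed 0 are {n1 stuck-at-1, n2 stuck-at-0}.
Test 2 (a=1, b=0, c=0): fault-free n0=0, n1=1, n2=1 → 1; observed 1. Eliminates n2 stuck-at-0.
Only n1 stuck-at-1 is consistent with every test.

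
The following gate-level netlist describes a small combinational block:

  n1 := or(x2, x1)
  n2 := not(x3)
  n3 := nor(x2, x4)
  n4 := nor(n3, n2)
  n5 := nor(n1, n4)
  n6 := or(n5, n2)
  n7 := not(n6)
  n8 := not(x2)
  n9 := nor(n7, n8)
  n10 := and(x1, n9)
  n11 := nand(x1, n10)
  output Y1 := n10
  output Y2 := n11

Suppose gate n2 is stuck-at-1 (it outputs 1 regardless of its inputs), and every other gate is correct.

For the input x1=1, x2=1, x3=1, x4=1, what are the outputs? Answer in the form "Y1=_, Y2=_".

Y1=1, Y2=0

Propagate with n2 forced: n1=1, n2=1 [stuck-at-1], n3=0, n4=0, n5=0, n6=1, n7=0, n8=0, n9=1, n10=1, n11=0.
So the outputs are Y1=1, Y2=0. (Without the fault they would be Y1=0, Y2=1.)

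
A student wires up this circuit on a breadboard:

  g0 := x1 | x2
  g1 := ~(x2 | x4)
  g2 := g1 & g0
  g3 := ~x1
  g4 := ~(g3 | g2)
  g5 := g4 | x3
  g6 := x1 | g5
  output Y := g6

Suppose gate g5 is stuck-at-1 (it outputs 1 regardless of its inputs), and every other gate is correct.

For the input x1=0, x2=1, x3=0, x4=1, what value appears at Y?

1

Propagate with g5 forced: g0=1, g1=0, g2=0, g3=1, g4=0, g5=1 [stuck-at-1], g6=1.
So Y = 1. (Without the fault it would be 0.)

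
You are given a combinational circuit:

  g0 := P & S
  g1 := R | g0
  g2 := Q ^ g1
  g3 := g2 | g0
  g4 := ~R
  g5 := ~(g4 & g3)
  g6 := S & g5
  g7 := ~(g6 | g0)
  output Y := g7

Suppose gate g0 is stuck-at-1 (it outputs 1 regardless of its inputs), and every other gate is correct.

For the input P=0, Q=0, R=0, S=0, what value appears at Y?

0

Propagate with g0 forced: g0=1 [stuck-at-1], g1=1, g2=1, g3=1, g4=1, g5=0, g6=0, g7=0.
So Y = 0. (Without the fault it would be 1.)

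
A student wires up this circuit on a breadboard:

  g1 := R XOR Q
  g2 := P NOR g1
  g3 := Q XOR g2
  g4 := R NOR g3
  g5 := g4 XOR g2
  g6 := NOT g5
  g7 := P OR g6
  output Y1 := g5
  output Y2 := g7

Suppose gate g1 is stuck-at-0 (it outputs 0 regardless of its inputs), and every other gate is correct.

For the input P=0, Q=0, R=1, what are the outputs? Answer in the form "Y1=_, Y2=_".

Propagate with g1 forced: g1=0 [stuck-at-0], g2=1, g3=1, g4=0, g5=1, g6=0, g7=0.
So the outputs are Y1=1, Y2=0. (Without the fault they would be Y1=0, Y2=1.)

Y1=1, Y2=0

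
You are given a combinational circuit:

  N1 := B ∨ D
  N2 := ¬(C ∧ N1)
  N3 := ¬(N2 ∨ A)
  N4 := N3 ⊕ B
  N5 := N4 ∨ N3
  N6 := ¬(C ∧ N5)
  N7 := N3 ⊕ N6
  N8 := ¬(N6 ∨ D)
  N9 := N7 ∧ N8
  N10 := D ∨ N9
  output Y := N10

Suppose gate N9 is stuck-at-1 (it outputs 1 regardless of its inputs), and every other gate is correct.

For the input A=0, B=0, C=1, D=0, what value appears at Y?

Propagate with N9 forced: N1=0, N2=1, N3=0, N4=0, N5=0, N6=1, N7=1, N8=0, N9=1 [stuck-at-1], N10=1.
So Y = 1. (Without the fault it would be 0.)

1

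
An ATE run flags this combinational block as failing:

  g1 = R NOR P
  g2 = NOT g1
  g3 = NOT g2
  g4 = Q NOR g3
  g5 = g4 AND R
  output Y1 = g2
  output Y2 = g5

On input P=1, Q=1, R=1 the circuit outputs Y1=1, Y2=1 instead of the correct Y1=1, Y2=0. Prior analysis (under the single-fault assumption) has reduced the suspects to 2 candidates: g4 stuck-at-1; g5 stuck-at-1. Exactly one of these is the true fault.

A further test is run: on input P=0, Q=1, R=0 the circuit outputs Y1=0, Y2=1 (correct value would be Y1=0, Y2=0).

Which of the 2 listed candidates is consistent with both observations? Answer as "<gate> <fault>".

Evaluate each candidate on input P=0, Q=1, R=0:
  g4 stuck-at-1: g1=1, g2=0, g3=1, g4=1 [stuck-at-1], g5=0 → Y1=0, Y2=0 — eliminated
  g5 stuck-at-1: g1=1, g2=0, g3=1, g4=0, g5=1 [stuck-at-1] → Y1=0, Y2=1 — matches
Only g5 stuck-at-1 reproduces the observed Y1=0, Y2=1.

g5 stuck-at-1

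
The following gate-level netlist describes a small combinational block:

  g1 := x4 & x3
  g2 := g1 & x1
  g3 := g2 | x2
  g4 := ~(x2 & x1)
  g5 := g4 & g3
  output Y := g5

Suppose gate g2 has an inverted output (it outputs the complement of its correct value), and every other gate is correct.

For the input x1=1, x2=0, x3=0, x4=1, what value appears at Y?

Propagate with g2 forced: g1=0, g2=1 [inverted output], g3=1, g4=1, g5=1.
So Y = 1. (Without the fault it would be 0.)

1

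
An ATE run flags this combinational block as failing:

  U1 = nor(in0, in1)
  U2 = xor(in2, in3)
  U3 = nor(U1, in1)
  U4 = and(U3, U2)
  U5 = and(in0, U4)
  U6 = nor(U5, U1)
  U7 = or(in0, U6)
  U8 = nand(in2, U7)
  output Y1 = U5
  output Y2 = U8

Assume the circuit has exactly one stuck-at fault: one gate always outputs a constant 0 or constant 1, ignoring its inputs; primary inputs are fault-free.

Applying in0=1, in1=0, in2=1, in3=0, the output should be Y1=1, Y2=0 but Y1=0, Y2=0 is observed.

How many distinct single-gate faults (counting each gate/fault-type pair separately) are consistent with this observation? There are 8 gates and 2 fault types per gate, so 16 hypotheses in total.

Fault-free: U1=0, U2=1, U3=1, U4=1, U5=1, U6=0, U7=1, U8=0 → Y1=1, Y2=0. Observed Y1=0, Y2=0.
  U1: stuck-at-1 ✓; others ✗
  U2: stuck-at-0 ✓; others ✗
  U3: stuck-at-0 ✓; others ✗
  U4: stuck-at-0 ✓; others ✗
  U5: stuck-at-0 ✓; others ✗
  U6: none of the 2 fault types match ✗
  U7: none of the 2 fault types match ✗
  U8: none of the 2 fault types match ✗
Consistent faults: {U1 stuck-at-1, U2 stuck-at-0, U3 stuck-at-0, U4 stuck-at-0, U5 stuck-at-0} — 5 in all.

5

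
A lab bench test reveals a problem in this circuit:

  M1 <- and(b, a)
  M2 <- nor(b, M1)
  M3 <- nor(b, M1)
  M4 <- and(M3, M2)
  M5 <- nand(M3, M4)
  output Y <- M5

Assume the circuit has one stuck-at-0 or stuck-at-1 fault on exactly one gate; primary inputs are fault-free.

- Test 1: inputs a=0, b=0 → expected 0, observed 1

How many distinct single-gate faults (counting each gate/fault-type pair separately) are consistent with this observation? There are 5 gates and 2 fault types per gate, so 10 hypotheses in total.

Fault-free: M1=0, M2=1, M3=1, M4=1, M5=0 → 0. Observed 1.
  M1 stuck-at-0: output 0 ✗
  M1 stuck-at-1: output 1 ✓
  M2 stuck-at-0: output 1 ✓
  M2 stuck-at-1: output 0 ✗
  M3 stuck-at-0: output 1 ✓
  M3 stuck-at-1: output 0 ✗
  M4 stuck-at-0: output 1 ✓
  M4 stuck-at-1: output 0 ✗
  M5 stuck-at-0: output 0 ✗
  M5 stuck-at-1: output 1 ✓
Consistent faults: {M1 stuck-at-1, M2 stuck-at-0, M3 stuck-at-0, M4 stuck-at-0, M5 stuck-at-1} — 5 in all.

5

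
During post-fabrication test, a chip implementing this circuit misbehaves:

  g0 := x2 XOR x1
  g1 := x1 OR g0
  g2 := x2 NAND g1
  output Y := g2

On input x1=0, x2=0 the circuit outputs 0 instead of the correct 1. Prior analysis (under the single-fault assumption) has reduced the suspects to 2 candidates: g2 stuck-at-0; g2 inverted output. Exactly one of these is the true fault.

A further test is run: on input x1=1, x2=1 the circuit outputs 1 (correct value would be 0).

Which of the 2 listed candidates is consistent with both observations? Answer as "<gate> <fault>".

Evaluate each candidate on input x1=1, x2=1:
  g2 stuck-at-0: g0=0, g1=1, g2=0 [stuck-at-0] → 0 — eliminated
  g2 inverted output: g0=0, g1=1, g2=1 [inverted output] → 1 — matches
Only g2 inverted output reproduces the observed 1.

g2 inverted output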